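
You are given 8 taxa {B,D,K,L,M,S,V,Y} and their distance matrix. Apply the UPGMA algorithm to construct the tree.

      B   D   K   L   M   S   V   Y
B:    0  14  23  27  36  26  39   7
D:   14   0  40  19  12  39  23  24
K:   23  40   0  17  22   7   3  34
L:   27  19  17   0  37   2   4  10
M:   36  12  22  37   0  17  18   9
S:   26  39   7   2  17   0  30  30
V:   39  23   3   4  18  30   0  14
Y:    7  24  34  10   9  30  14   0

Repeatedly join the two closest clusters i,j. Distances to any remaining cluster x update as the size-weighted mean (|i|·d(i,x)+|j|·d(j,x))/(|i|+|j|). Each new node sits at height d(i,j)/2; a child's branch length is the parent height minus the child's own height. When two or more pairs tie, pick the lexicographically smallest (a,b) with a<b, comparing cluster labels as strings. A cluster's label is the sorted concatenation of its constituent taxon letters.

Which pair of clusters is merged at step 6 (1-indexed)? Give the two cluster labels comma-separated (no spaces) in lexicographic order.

BY,DM

step 1: merge (L,S) at d=2; branch lengths L→1, S→1; new cluster LS
  updated: d(B,LS)=53/2, d(D,LS)=29, d(K,LS)=12, d(LS,M)=27, d(LS,V)=17, d(LS,Y)=20
step 2: merge (K,V) at d=3; branch lengths K→3/2, V→3/2; new cluster KV
  updated: d(B,KV)=31, d(D,KV)=63/2, d(KV,LS)=29/2, d(KV,M)=20, d(KV,Y)=24
step 3: merge (B,Y) at d=7; branch lengths B→7/2, Y→7/2; new cluster BY
  updated: d(BY,D)=19, d(BY,KV)=55/2, d(BY,LS)=93/4, d(BY,M)=45/2
step 4: merge (D,M) at d=12; branch lengths D→6, M→6; new cluster DM
  updated: d(BY,DM)=83/4, d(DM,KV)=103/4, d(DM,LS)=28
step 5: merge (KV,LS) at d=29/2; branch lengths KV→23/4, LS→25/4; new cluster KLSV
  updated: d(BY,KLSV)=203/8, d(DM,KLSV)=215/8
step 6: merge (BY,DM) at d=83/4; branch lengths BY→55/8, DM→35/8; new cluster BDMY
  updated: d(BDMY,KLSV)=209/8
step 7: merge (BDMY,KLSV) at d=209/8; branch lengths BDMY→43/16, KLSV→93/16; new cluster BDKLMSVY
final tree: (((B:7/2,Y:7/2):55/8,(D:6,M:6):35/8):43/16,((K:3/2,V:3/2):23/4,(L:1,S:1):25/4):93/16)
total length: 223/4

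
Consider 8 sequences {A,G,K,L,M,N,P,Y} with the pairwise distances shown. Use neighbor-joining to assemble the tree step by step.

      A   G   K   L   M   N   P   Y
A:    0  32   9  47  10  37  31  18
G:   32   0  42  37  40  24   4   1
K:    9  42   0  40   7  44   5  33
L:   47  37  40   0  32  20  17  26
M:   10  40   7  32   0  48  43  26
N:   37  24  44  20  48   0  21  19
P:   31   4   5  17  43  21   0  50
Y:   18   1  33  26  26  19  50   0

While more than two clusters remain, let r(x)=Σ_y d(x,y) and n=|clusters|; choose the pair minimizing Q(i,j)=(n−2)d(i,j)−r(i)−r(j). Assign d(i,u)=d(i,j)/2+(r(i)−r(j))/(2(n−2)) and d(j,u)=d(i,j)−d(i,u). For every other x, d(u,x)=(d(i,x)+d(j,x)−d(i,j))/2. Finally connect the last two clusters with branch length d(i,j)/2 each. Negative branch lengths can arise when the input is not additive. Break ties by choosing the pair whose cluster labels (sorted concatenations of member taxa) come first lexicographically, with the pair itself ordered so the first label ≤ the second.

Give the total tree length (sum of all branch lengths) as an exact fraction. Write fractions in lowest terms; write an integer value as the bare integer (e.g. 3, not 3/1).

587/8

iteration 1: select G,Y (d=1, Q=-347); attach at lengths (13/12, -1/12); label the merged cluster GY
  updated: d(A,GY)=49/2, d(GY,K)=37, d(GY,L)=31, d(GY,M)=65/2, d(GY,N)=21, d(GY,P)=53/2
iteration 2: select A,M (d=10, Q=-281); attach at lengths (18/5, 32/5); label the merged cluster AM
  updated: d(AM,GY)=47/2, d(AM,K)=3, d(AM,L)=69/2, d(AM,N)=75/2, d(AM,P)=32
iteration 3: select AM,K (d=3, Q=-495/2); attach at lengths (27/16, 21/16); label the merged cluster AKM
  updated: d(AKM,GY)=115/4, d(AKM,L)=143/4, d(AKM,N)=157/4, d(AKM,P)=17
iteration 4: select AKM,P (d=17, Q=-605/4); attach at lengths (361/24, 47/24); label the merged cluster AKMP
  updated: d(AKMP,GY)=153/8, d(AKMP,L)=143/8, d(AKMP,N)=173/8
iteration 5: select AKMP,L (d=143/8, Q=-367/4); attach at lengths (51/8, 23/2); label the merged cluster AKLMP
  updated: d(AKLMP,GY)=129/8, d(AKLMP,N)=95/8
iteration 6: select AKLMP,GY (d=129/8, Q=-49); attach at lengths (7/2, 101/8); label the merged cluster AGKLMPY
  updated: d(AGKLMPY,N)=67/8
iteration 7: select AGKLMPY,N (d=67/8); attach at lengths (67/16, 67/16); label the merged cluster AGKLMNPY
final tree: ((((((A:18/5,M:32/5):27/16,K:21/16):361/24,P:47/24):51/8,L:23/2):7/2,(G:13/12,Y:-1/12):101/8):67/16,N:67/16)
total length: 587/8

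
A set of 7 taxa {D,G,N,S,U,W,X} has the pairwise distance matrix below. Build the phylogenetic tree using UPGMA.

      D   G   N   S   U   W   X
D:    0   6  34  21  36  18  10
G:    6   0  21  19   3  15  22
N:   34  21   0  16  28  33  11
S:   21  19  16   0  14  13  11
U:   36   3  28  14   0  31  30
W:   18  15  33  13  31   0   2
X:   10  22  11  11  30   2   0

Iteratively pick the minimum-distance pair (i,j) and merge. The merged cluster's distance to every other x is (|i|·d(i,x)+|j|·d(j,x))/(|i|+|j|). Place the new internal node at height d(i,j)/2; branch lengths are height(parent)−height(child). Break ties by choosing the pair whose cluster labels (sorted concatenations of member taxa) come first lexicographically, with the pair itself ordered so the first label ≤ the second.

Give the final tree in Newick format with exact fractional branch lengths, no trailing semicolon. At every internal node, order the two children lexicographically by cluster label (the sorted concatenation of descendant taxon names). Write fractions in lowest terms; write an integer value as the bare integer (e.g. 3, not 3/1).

(((D:49/6,(S:6,(W:1,X:1):5):13/6):127/48,(G:3/2,U:3/2):149/16):53/48,N:143/12)

step 1: merge (W,X) at d=2; branch lengths W→1, X→1; new cluster WX
  updated: d(D,WX)=14, d(G,WX)=37/2, d(N,WX)=22, d(S,WX)=12, d(U,WX)=61/2
step 2: merge (G,U) at d=3; branch lengths G→3/2, U→3/2; new cluster GU
  updated: d(D,GU)=21, d(GU,N)=49/2, d(GU,S)=33/2, d(GU,WX)=49/2
step 3: merge (S,WX) at d=12; branch lengths S→6, WX→5; new cluster SWX
  updated: d(D,SWX)=49/3, d(GU,SWX)=131/6, d(N,SWX)=20
step 4: merge (D,SWX) at d=49/3; branch lengths D→49/6, SWX→13/6; new cluster DSWX
  updated: d(DSWX,GU)=173/8, d(DSWX,N)=47/2
step 5: merge (DSWX,GU) at d=173/8; branch lengths DSWX→127/48, GU→149/16; new cluster DGSUWX
  updated: d(DGSUWX,N)=143/6
step 6: merge (DGSUWX,N) at d=143/6; branch lengths DGSUWX→53/48, N→143/12; new cluster DGNSUWX
final tree: (((D:49/6,(S:6,(W:1,X:1):5):13/6):127/48,(G:3/2,U:3/2):149/16):53/48,N:143/12)
total length: 821/16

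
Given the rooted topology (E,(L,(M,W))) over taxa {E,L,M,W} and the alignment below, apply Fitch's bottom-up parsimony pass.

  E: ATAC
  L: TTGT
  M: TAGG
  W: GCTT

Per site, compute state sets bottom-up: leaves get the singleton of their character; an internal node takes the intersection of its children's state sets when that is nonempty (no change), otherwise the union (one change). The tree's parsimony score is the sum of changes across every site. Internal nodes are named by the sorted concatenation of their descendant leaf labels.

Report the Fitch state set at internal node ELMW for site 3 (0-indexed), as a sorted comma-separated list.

C,T

MW@0: {T} ∪ {G} = {G,T} (union, +1)
LMW@0: {T} ∩ {G,T} = {T} (intersection, +0)
ELMW@0: {A} ∪ {T} = {A,T} (union, +1)
MW@1: {A} ∪ {C} = {A,C} (union, +1)
LMW@1: {T} ∪ {A,C} = {A,C,T} (union, +1)
ELMW@1: {T} ∩ {A,C,T} = {T} (intersection, +0)
MW@2: {G} ∪ {T} = {G,T} (union, +1)
LMW@2: {G} ∩ {G,T} = {G} (intersection, +0)
ELMW@2: {A} ∪ {G} = {A,G} (union, +1)
MW@3: {G} ∪ {T} = {G,T} (union, +1)
LMW@3: {T} ∩ {G,T} = {T} (intersection, +0)
ELMW@3: {C} ∪ {T} = {C,T} (union, +1)
per-site changes: [2, 2, 2, 2]; total = 8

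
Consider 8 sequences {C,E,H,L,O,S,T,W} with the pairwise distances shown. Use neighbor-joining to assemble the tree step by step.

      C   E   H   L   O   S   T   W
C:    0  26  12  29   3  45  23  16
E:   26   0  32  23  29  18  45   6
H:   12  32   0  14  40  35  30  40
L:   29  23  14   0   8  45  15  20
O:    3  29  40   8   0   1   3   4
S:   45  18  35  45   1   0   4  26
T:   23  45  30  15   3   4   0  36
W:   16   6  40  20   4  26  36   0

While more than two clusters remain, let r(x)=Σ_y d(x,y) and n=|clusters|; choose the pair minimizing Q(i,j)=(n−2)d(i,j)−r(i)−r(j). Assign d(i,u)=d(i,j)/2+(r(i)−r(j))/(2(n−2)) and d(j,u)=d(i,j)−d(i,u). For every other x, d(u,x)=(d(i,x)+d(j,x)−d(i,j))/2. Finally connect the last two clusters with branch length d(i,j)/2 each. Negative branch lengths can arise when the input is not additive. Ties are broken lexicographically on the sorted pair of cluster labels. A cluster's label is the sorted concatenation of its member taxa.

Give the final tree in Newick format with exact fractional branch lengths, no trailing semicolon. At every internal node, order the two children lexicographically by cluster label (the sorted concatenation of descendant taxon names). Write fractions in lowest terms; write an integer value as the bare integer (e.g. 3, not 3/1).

((((C:73/24,H:215/24):275/32,L:221/32):45/32,(E:167/32,W:25/32):315/32):321/64,(O:-13/2,(S:7/2,T:1/2):13/2):321/64)

step 1: merge (S,T) at d=4, Q=-306; branch lengths S→7/2, T→1/2; new cluster ST
  updated: d(C,ST)=32, d(E,ST)=59/2, d(H,ST)=61/2, d(L,ST)=28, d(O,ST)=0, d(ST,W)=29
step 2: merge (O,ST) at d=0, Q=-233; branch lengths O→-13/2, ST→13/2; new cluster OST
  updated: d(C,OST)=35/2, d(E,OST)=117/4, d(H,OST)=141/4, d(L,OST)=18, d(OST,W)=33/2
step 3: merge (E,W) at d=6, Q=-763/4; branch lengths E→167/32, W→25/32; new cluster EW
  updated: d(C,EW)=18, d(EW,H)=33, d(EW,L)=37/2, d(EW,OST)=159/8
step 4: merge (C,H) at d=12, Q=-539/4; branch lengths C→73/24, H→215/24; new cluster CH
  updated: d(CH,EW)=39/2, d(CH,L)=31/2, d(CH,OST)=163/8
step 5: merge (CH,L) at d=31/2, Q=-611/8; branch lengths CH→275/32, L→221/32; new cluster CHL
  updated: d(CHL,EW)=45/4, d(CHL,OST)=183/16
step 6: merge (CHL,EW) at d=45/4, Q=-681/16; branch lengths CHL→45/32, EW→315/32; new cluster CEHLW
  updated: d(CEHLW,OST)=321/32
step 7: merge (CEHLW,OST) at d=321/32; branch lengths CEHLW→321/64, OST→321/64; new cluster CEHLOSTW
final tree: ((((C:73/24,H:215/24):275/32,L:221/32):45/32,(E:167/32,W:25/32):315/32):321/64,(O:-13/2,(S:7/2,T:1/2):13/2):321/64)
total length: 1881/32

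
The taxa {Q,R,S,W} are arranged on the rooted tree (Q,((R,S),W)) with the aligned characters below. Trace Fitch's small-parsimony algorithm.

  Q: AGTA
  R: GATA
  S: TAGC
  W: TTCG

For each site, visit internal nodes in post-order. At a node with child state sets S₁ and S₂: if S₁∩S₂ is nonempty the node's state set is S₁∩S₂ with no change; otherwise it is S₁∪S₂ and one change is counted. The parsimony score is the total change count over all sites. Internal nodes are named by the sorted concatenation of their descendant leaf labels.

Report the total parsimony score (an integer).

site 0, node RS: R={G} ∪ S={T} → {G,T} (+1)
site 0, node RSW: RS={G,T} ∩ W={T} → {T} (+0)
site 0, node QRSW: Q={A} ∪ RSW={T} → {A,T} (+1)
site 1, node RS: R={A} ∩ S={A} → {A} (+0)
site 1, node RSW: RS={A} ∪ W={T} → {A,T} (+1)
site 1, node QRSW: Q={G} ∪ RSW={A,T} → {A,G,T} (+1)
site 2, node RS: R={T} ∪ S={G} → {G,T} (+1)
site 2, node RSW: RS={G,T} ∪ W={C} → {C,G,T} (+1)
site 2, node QRSW: Q={T} ∩ RSW={C,G,T} → {T} (+0)
site 3, node RS: R={A} ∪ S={C} → {A,C} (+1)
site 3, node RSW: RS={A,C} ∪ W={G} → {A,C,G} (+1)
site 3, node QRSW: Q={A} ∩ RSW={A,C,G} → {A} (+0)
per-site changes: [2, 2, 2, 2]; total = 8

8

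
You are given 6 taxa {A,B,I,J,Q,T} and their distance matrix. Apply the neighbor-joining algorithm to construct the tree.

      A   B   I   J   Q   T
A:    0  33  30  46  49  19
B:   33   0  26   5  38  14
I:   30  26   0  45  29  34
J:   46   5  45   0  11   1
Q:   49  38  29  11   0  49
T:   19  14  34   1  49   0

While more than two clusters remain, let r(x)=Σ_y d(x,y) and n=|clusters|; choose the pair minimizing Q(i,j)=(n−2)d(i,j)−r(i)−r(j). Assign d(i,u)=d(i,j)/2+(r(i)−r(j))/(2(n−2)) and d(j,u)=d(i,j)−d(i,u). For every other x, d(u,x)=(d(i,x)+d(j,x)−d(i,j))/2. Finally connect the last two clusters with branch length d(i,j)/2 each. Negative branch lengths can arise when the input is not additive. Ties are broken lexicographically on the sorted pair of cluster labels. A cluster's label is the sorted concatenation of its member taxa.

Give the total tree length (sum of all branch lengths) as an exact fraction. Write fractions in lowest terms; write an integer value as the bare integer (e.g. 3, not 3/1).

1155/16

1. join J+Q (d=11, Q=-240) ⇒ JQ; edges |J|=-3, |Q|=14
  updated: d(A,JQ)=42, d(B,JQ)=16, d(I,JQ)=63/2, d(JQ,T)=39/2
2. join A+I (d=30, Q=-311/2) ⇒ AI; edges |A|=185/12, |I|=175/12
  updated: d(AI,B)=29/2, d(AI,JQ)=87/4, d(AI,T)=23/2
3. join AI+T (d=23/2, Q=-279/4) ⇒ AIT; edges |AI|=103/16, |T|=81/16
  updated: d(AIT,B)=17/2, d(AIT,JQ)=119/8
4. join AIT+B (d=17/2, Q=-315/8) ⇒ ABIT; edges |AIT|=59/16, |B|=77/16
  updated: d(ABIT,JQ)=179/16
5. join ABIT+JQ (d=179/16) ⇒ ABIJQT; edges |ABIT|=179/32, |JQ|=179/32
final tree: ((((A:185/12,I:175/12):103/16,T:81/16):59/16,B:77/16):179/32,(J:-3,Q:14):179/32)
total length: 1155/16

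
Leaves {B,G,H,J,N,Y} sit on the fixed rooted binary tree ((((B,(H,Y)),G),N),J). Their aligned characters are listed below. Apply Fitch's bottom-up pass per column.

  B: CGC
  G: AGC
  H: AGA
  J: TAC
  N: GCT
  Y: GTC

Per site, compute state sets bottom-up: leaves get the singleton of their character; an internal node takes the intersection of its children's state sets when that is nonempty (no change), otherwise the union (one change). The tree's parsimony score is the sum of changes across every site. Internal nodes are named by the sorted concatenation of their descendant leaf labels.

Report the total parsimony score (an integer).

site 0, node HY: H={A} ∪ Y={G} → {A,G} (+1)
site 0, node BHY: B={C} ∪ HY={A,G} → {A,C,G} (+1)
site 0, node BGHY: BHY={A,C,G} ∩ G={A} → {A} (+0)
site 0, node BGHNY: BGHY={A} ∪ N={G} → {A,G} (+1)
site 0, node BGHJNY: BGHNY={A,G} ∪ J={T} → {A,G,T} (+1)
site 1, node HY: H={G} ∪ Y={T} → {G,T} (+1)
site 1, node BHY: B={G} ∩ HY={G,T} → {G} (+0)
site 1, node BGHY: BHY={G} ∩ G={G} → {G} (+0)
site 1, node BGHNY: BGHY={G} ∪ N={C} → {C,G} (+1)
site 1, node BGHJNY: BGHNY={C,G} ∪ J={A} → {A,C,G} (+1)
site 2, node HY: H={A} ∪ Y={C} → {A,C} (+1)
site 2, node BHY: B={C} ∩ HY={A,C} → {C} (+0)
site 2, node BGHY: BHY={C} ∩ G={C} → {C} (+0)
site 2, node BGHNY: BGHY={C} ∪ N={T} → {C,T} (+1)
site 2, node BGHJNY: BGHNY={C,T} ∩ J={C} → {C} (+0)
per-site changes: [4, 3, 2]; total = 9

9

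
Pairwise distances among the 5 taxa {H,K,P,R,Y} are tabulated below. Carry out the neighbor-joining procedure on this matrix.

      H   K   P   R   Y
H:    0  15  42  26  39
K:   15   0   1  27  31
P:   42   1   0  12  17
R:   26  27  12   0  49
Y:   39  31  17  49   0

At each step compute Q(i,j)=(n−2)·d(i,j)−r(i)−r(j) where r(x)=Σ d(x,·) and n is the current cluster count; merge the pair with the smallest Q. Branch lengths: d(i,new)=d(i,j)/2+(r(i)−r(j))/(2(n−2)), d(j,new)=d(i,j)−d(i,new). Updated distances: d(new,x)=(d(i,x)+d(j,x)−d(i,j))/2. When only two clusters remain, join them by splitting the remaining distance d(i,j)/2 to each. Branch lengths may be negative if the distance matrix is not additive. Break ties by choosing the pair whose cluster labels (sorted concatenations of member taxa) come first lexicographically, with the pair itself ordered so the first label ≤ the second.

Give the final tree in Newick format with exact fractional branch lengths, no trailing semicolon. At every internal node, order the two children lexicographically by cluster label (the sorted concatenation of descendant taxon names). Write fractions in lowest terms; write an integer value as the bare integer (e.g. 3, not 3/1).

step 1: merge (H,R) at d=26, Q=-158; branch lengths H→43/3, R→35/3; new cluster HR
  updated: d(HR,K)=8, d(HR,P)=14, d(HR,Y)=31
step 2: merge (HR,K) at d=8, Q=-77; branch lengths HR→29/4, K→3/4; new cluster HKR
  updated: d(HKR,P)=7/2, d(HKR,Y)=27
step 3: merge (HKR,P) at d=7/2, Q=-95/2; branch lengths HKR→27/4, P→-13/4; new cluster HKPR
  updated: d(HKPR,Y)=81/4
step 4: merge (HKPR,Y) at d=81/4; branch lengths HKPR→81/8, Y→81/8; new cluster HKPRY
final tree: ((((H:43/3,R:35/3):29/4,K:3/4):27/4,P:-13/4):81/8,Y:81/8)
total length: 231/4

((((H:43/3,R:35/3):29/4,K:3/4):27/4,P:-13/4):81/8,Y:81/8)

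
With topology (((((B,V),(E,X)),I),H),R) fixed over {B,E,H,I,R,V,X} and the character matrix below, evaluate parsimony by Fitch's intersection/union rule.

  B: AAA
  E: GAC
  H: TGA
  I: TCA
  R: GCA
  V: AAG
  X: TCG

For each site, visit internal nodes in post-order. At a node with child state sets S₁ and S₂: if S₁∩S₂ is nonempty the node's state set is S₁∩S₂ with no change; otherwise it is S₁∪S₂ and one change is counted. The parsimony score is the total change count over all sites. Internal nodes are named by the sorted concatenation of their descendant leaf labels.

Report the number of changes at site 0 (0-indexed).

[col 0] BV: children B:{A}, V:{A} ∩→ {A}; cost 0
[col 0] EX: children E:{G}, X:{T} ∪→ {G,T}; cost 1
[col 0] BEVX: children BV:{A}, EX:{G,T} ∪→ {A,G,T}; cost 1
[col 0] BEIVX: children BEVX:{A,G,T}, I:{T} ∩→ {T}; cost 0
[col 0] BEHIVX: children BEIVX:{T}, H:{T} ∩→ {T}; cost 0
[col 0] BEHIRVX: children BEHIVX:{T}, R:{G} ∪→ {G,T}; cost 1
[col 1] BV: children B:{A}, V:{A} ∩→ {A}; cost 0
[col 1] EX: children E:{A}, X:{C} ∪→ {A,C}; cost 1
[col 1] BEVX: children BV:{A}, EX:{A,C} ∩→ {A}; cost 0
[col 1] BEIVX: children BEVX:{A}, I:{C} ∪→ {A,C}; cost 1
[col 1] BEHIVX: children BEIVX:{A,C}, H:{G} ∪→ {A,C,G}; cost 1
[col 1] BEHIRVX: children BEHIVX:{A,C,G}, R:{C} ∩→ {C}; cost 0
[col 2] BV: children B:{A}, V:{G} ∪→ {A,G}; cost 1
[col 2] EX: children E:{C}, X:{G} ∪→ {C,G}; cost 1
[col 2] BEVX: children BV:{A,G}, EX:{C,G} ∩→ {G}; cost 0
[col 2] BEIVX: children BEVX:{G}, I:{A} ∪→ {A,G}; cost 1
[col 2] BEHIVX: children BEIVX:{A,G}, H:{A} ∩→ {A}; cost 0
[col 2] BEHIRVX: children BEHIVX:{A}, R:{A} ∩→ {A}; cost 0
per-site changes: [3, 3, 3]; total = 9

3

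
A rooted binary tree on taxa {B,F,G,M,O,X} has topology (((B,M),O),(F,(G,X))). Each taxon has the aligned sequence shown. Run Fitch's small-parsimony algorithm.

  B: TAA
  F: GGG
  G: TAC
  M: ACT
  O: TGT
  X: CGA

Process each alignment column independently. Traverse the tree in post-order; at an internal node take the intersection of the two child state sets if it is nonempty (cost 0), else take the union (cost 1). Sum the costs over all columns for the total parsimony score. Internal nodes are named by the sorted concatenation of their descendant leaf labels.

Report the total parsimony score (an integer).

site 0, node BM: B={T} ∪ M={A} → {A,T} (+1)
site 0, node BMO: BM={A,T} ∩ O={T} → {T} (+0)
site 0, node GX: G={T} ∪ X={C} → {C,T} (+1)
site 0, node FGX: F={G} ∪ GX={C,T} → {C,G,T} (+1)
site 0, node BFGMOX: BMO={T} ∩ FGX={C,G,T} → {T} (+0)
site 1, node BM: B={A} ∪ M={C} → {A,C} (+1)
site 1, node BMO: BM={A,C} ∪ O={G} → {A,C,G} (+1)
site 1, node GX: G={A} ∪ X={G} → {A,G} (+1)
site 1, node FGX: F={G} ∩ GX={A,G} → {G} (+0)
site 1, node BFGMOX: BMO={A,C,G} ∩ FGX={G} → {G} (+0)
site 2, node BM: B={A} ∪ M={T} → {A,T} (+1)
site 2, node BMO: BM={A,T} ∩ O={T} → {T} (+0)
site 2, node GX: G={C} ∪ X={A} → {A,C} (+1)
site 2, node FGX: F={G} ∪ GX={A,C} → {A,C,G} (+1)
site 2, node BFGMOX: BMO={T} ∪ FGX={A,C,G} → {A,C,G,T} (+1)
per-site changes: [3, 3, 4]; total = 10

10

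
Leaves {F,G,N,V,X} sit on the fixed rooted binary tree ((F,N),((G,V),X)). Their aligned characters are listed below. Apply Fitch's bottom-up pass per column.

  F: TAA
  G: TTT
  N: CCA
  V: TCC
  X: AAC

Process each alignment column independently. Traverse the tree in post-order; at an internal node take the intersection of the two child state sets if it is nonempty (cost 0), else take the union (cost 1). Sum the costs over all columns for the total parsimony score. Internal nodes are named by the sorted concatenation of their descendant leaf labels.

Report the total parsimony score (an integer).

[col 0] FN: children F:{T}, N:{C} ∪→ {C,T}; cost 1
[col 0] GV: children G:{T}, V:{T} ∩→ {T}; cost 0
[col 0] GVX: children GV:{T}, X:{A} ∪→ {A,T}; cost 1
[col 0] FGNVX: children FN:{C,T}, GVX:{A,T} ∩→ {T}; cost 0
[col 1] FN: children F:{A}, N:{C} ∪→ {A,C}; cost 1
[col 1] GV: children G:{T}, V:{C} ∪→ {C,T}; cost 1
[col 1] GVX: children GV:{C,T}, X:{A} ∪→ {A,C,T}; cost 1
[col 1] FGNVX: children FN:{A,C}, GVX:{A,C,T} ∩→ {A,C}; cost 0
[col 2] FN: children F:{A}, N:{A} ∩→ {A}; cost 0
[col 2] GV: children G:{T}, V:{C} ∪→ {C,T}; cost 1
[col 2] GVX: children GV:{C,T}, X:{C} ∩→ {C}; cost 0
[col 2] FGNVX: children FN:{A}, GVX:{C} ∪→ {A,C}; cost 1
per-site changes: [2, 3, 2]; total = 7

7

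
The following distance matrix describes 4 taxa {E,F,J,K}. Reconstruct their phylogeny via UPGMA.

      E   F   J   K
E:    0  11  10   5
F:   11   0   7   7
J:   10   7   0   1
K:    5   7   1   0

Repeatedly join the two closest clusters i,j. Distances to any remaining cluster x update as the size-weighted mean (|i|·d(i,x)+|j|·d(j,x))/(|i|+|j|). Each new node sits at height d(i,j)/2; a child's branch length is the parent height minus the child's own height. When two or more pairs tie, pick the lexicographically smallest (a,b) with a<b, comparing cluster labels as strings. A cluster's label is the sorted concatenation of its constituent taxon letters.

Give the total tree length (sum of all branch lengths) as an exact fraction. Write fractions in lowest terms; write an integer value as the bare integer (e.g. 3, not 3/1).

38/3

step 1: merge (J,K) at d=1; branch lengths J→1/2, K→1/2; new cluster JK
  updated: d(E,JK)=15/2, d(F,JK)=7
step 2: merge (F,JK) at d=7; branch lengths F→7/2, JK→3; new cluster FJK
  updated: d(E,FJK)=26/3
step 3: merge (E,FJK) at d=26/3; branch lengths E→13/3, FJK→5/6; new cluster EFJK
final tree: (E:13/3,(F:7/2,(J:1/2,K:1/2):3):5/6)
total length: 38/3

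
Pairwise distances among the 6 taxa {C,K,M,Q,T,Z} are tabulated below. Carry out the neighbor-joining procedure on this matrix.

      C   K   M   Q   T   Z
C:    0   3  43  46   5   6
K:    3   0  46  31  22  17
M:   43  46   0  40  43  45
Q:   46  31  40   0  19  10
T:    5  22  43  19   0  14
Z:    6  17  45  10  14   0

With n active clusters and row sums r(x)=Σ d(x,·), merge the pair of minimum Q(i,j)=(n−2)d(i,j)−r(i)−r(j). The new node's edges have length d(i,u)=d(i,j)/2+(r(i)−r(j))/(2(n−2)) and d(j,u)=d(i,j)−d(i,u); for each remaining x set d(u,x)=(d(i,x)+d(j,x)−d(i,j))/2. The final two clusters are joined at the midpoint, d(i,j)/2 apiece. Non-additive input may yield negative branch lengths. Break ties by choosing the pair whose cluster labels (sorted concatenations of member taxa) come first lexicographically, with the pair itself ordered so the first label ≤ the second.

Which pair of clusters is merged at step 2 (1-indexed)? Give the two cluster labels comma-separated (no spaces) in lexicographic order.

M,Q

step 1: merge (C,K) at d=3, Q=-210; branch lengths C→-1/2, K→7/2; new cluster CK
  updated: d(CK,M)=43, d(CK,Q)=37, d(CK,T)=12, d(CK,Z)=10
step 2: merge (M,Q) at d=40, Q=-157; branch lengths M→185/6, Q→55/6; new cluster MQ
  updated: d(CK,MQ)=20, d(MQ,T)=11, d(MQ,Z)=15/2
step 3: merge (CK,T) at d=12, Q=-55; branch lengths CK→29/4, T→19/4; new cluster CKT
  updated: d(CKT,MQ)=19/2, d(CKT,Z)=6
step 4: merge (CKT,MQ) at d=19/2, Q=-23; branch lengths CKT→4, MQ→11/2; new cluster CKMQT
  updated: d(CKMQT,Z)=2
step 5: merge (CKMQT,Z) at d=2; branch lengths CKMQT→1, Z→1; new cluster CKMQTZ
final tree: ((((C:-1/2,K:7/2):29/4,T:19/4):4,(M:185/6,Q:55/6):11/2):1,Z:1)
total length: 133/2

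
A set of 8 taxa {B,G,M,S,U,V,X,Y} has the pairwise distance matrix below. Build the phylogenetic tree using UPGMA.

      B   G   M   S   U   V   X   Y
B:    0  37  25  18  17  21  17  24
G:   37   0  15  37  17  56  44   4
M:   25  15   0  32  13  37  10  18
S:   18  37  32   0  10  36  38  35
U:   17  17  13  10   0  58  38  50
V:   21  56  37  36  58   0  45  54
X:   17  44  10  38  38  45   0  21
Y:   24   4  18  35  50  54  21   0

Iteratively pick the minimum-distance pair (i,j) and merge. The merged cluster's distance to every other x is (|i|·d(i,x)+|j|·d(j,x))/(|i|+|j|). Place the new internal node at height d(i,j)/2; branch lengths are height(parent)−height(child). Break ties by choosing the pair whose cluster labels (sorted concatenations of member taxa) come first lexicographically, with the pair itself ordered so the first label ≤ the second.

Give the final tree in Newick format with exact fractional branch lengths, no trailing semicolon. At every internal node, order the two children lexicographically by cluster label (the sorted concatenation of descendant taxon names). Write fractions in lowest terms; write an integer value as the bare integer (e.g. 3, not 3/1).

1. join G+Y (d=4) ⇒ GY; edges |G|=2, |Y|=2
  updated: d(B,GY)=61/2, d(GY,M)=33/2, d(GY,S)=36, d(GY,U)=67/2, d(GY,V)=55, d(GY,X)=65/2
2. join M+X (d=10) ⇒ MX; edges |M|=5, |X|=5
  updated: d(B,MX)=21, d(GY,MX)=49/2, d(MX,S)=35, d(MX,U)=51/2, d(MX,V)=41
3. join S+U (d=10) ⇒ SU; edges |S|=5, |U|=5
  updated: d(B,SU)=35/2, d(GY,SU)=139/4, d(MX,SU)=121/4, d(SU,V)=47
4. join B+SU (d=35/2) ⇒ BSU; edges |B|=35/4, |SU|=15/4
  updated: d(BSU,GY)=100/3, d(BSU,MX)=163/6, d(BSU,V)=115/3
5. join GY+MX (d=49/2) ⇒ GMXY; edges |GY|=41/4, |MX|=29/4
  updated: d(BSU,GMXY)=121/4, d(GMXY,V)=48
6. join BSU+GMXY (d=121/4) ⇒ BGMSUXY; edges |BSU|=51/8, |GMXY|=23/8
  updated: d(BGMSUXY,V)=307/7
7. join BGMSUXY+V (d=307/7) ⇒ BGMSUVXY; edges |BGMSUXY|=381/56, |V|=307/14
final tree: (((B:35/4,(S:5,U:5):15/4):51/8,((G:2,Y:2):41/4,(M:5,X:5):29/4):23/8):381/56,V:307/14)
total length: 5151/56

(((B:35/4,(S:5,U:5):15/4):51/8,((G:2,Y:2):41/4,(M:5,X:5):29/4):23/8):381/56,V:307/14)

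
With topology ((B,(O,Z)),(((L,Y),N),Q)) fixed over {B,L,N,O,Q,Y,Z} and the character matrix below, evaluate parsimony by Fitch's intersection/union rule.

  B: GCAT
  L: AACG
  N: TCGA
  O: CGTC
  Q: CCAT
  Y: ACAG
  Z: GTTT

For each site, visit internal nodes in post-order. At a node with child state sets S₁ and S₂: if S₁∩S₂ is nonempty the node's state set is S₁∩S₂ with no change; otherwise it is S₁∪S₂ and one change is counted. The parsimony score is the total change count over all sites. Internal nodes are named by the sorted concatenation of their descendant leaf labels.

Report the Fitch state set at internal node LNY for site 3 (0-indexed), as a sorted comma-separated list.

site 0, node OZ: O={C} ∪ Z={G} → {C,G} (+1)
site 0, node BOZ: B={G} ∩ OZ={C,G} → {G} (+0)
site 0, node LY: L={A} ∩ Y={A} → {A} (+0)
site 0, node LNY: LY={A} ∪ N={T} → {A,T} (+1)
site 0, node LNQY: LNY={A,T} ∪ Q={C} → {A,C,T} (+1)
site 0, node BLNOQYZ: BOZ={G} ∪ LNQY={A,C,T} → {A,C,G,T} (+1)
site 1, node OZ: O={G} ∪ Z={T} → {G,T} (+1)
site 1, node BOZ: B={C} ∪ OZ={G,T} → {C,G,T} (+1)
site 1, node LY: L={A} ∪ Y={C} → {A,C} (+1)
site 1, node LNY: LY={A,C} ∩ N={C} → {C} (+0)
site 1, node LNQY: LNY={C} ∩ Q={C} → {C} (+0)
site 1, node BLNOQYZ: BOZ={C,G,T} ∩ LNQY={C} → {C} (+0)
site 2, node OZ: O={T} ∩ Z={T} → {T} (+0)
site 2, node BOZ: B={A} ∪ OZ={T} → {A,T} (+1)
site 2, node LY: L={C} ∪ Y={A} → {A,C} (+1)
site 2, node LNY: LY={A,C} ∪ N={G} → {A,C,G} (+1)
site 2, node LNQY: LNY={A,C,G} ∩ Q={A} → {A} (+0)
site 2, node BLNOQYZ: BOZ={A,T} ∩ LNQY={A} → {A} (+0)
site 3, node OZ: O={C} ∪ Z={T} → {C,T} (+1)
site 3, node BOZ: B={T} ∩ OZ={C,T} → {T} (+0)
site 3, node LY: L={G} ∩ Y={G} → {G} (+0)
site 3, node LNY: LY={G} ∪ N={A} → {A,G} (+1)
site 3, node LNQY: LNY={A,G} ∪ Q={T} → {A,G,T} (+1)
site 3, node BLNOQYZ: BOZ={T} ∩ LNQY={A,G,T} → {T} (+0)
per-site changes: [4, 3, 3, 3]; total = 13

A,G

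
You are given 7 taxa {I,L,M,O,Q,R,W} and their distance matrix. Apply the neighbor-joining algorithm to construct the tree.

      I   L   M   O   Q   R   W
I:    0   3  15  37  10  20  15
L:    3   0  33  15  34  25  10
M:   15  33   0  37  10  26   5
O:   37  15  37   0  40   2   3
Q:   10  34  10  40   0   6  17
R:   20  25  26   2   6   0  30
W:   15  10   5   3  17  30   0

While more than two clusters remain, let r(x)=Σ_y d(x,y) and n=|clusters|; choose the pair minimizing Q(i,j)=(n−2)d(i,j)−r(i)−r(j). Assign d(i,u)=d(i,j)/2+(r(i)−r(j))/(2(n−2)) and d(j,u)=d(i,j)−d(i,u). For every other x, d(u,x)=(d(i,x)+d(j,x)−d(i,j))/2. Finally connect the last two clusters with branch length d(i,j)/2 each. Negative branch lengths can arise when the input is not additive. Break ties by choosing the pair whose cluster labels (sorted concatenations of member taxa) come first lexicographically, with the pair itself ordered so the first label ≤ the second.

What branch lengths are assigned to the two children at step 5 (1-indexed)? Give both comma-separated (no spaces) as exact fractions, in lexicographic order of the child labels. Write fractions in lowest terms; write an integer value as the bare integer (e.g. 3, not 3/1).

35/16,93/16

1. join O+R (d=2, Q=-233) ⇒ OR; edges |O|=7/2, |R|=-3/2
  updated: d(I,OR)=55/2, d(L,OR)=19, d(M,OR)=61/2, d(OR,Q)=22, d(OR,W)=31/2
2. join I+L (d=3, Q=-315/2) ⇒ IL; edges |I|=-33/16, |L|=81/16
  updated: d(IL,M)=45/2, d(IL,OR)=87/4, d(IL,Q)=41/2, d(IL,W)=11
3. join M+Q (d=10, Q=-215/2) ⇒ MQ; edges |M|=19/4, |Q|=21/4
  updated: d(IL,MQ)=33/2, d(MQ,OR)=85/4, d(MQ,W)=6
4. join IL+OR (d=87/4, Q=-257/4) ⇒ ILOR; edges |IL|=137/16, |OR|=211/16
  updated: d(ILOR,MQ)=8, d(ILOR,W)=19/8
5. join ILOR+MQ (d=8, Q=-131/8) ⇒ ILMOQR; edges |ILOR|=35/16, |MQ|=93/16
  updated: d(ILMOQR,W)=3/16
6. join ILMOQR+W (d=3/16) ⇒ ILMOQRW; edges |ILMOQR|=3/32, |W|=3/32
final tree: ((((I:-33/16,L:81/16):137/16,(O:7/2,R:-3/2):211/16):35/16,(M:19/4,Q:21/4):93/16):3/32,W:3/32)
total length: 719/16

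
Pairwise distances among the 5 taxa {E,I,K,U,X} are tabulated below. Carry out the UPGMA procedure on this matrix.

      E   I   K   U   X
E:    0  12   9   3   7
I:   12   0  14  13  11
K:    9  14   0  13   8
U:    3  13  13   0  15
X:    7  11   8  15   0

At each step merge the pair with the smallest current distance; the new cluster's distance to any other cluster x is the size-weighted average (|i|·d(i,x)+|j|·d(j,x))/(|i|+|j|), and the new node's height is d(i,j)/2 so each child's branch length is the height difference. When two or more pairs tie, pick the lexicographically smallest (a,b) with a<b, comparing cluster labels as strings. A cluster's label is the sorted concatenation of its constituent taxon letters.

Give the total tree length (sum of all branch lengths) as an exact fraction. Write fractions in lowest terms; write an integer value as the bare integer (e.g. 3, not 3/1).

step 1: merge (E,U) at d=3; branch lengths E→3/2, U→3/2; new cluster EU
  updated: d(EU,I)=25/2, d(EU,K)=11, d(EU,X)=11
step 2: merge (K,X) at d=8; branch lengths K→4, X→4; new cluster KX
  updated: d(EU,KX)=11, d(I,KX)=25/2
step 3: merge (EU,KX) at d=11; branch lengths EU→4, KX→3/2; new cluster EKUX
  updated: d(EKUX,I)=25/2
step 4: merge (EKUX,I) at d=25/2; branch lengths EKUX→3/4, I→25/4; new cluster EIKUX
final tree: (((E:3/2,U:3/2):4,(K:4,X:4):3/2):3/4,I:25/4)
total length: 47/2

47/2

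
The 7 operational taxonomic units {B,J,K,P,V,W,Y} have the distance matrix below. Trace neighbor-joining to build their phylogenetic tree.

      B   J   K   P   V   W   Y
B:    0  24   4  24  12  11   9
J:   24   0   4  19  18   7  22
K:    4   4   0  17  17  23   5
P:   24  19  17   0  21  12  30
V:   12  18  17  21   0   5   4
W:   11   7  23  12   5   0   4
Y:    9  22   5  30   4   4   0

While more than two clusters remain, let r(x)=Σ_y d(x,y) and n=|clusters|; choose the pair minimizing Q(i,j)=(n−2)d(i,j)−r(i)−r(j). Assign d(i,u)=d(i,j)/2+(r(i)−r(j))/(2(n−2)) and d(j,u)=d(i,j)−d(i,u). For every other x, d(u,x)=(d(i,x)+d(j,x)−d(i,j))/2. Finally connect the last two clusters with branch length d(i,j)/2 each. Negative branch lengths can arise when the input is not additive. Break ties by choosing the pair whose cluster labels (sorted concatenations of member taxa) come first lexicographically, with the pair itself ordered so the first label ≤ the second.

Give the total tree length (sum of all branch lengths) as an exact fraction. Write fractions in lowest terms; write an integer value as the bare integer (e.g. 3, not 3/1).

iteration 1: select J,K (d=4, Q=-144); attach at lengths (22/5, -2/5); label the merged cluster JK
  updated: d(B,JK)=12, d(JK,P)=16, d(JK,V)=31/2, d(JK,W)=13, d(JK,Y)=23/2
iteration 2: select JK,P (d=16, Q=-107); attach at lengths (29/8, 99/8); label the merged cluster JKP
  updated: d(B,JKP)=10, d(JKP,V)=41/4, d(JKP,W)=9/2, d(JKP,Y)=51/4
iteration 3: select B,JKP (d=10, Q=-99/2); attach at lengths (23/4, 17/4); label the merged cluster BJKP
  updated: d(BJKP,V)=49/8, d(BJKP,W)=11/4, d(BJKP,Y)=47/8
iteration 4: select BJKP,W (d=11/4, Q=-21); attach at lengths (17/8, 5/8); label the merged cluster BJKPW
  updated: d(BJKPW,V)=67/16, d(BJKPW,Y)=57/16
iteration 5: select BJKPW,V (d=67/16, Q=-47/4); attach at lengths (15/8, 37/16); label the merged cluster BJKPVW
  updated: d(BJKPVW,Y)=27/16
iteration 6: select BJKPVW,Y (d=27/16); attach at lengths (27/32, 27/32); label the merged cluster BJKPVWY
final tree: ((((B:23/4,((J:22/5,K:-2/5):29/8,P:99/8):17/4):17/8,W:5/8):15/8,V:37/16):27/32,Y:27/32)
total length: 309/8

309/8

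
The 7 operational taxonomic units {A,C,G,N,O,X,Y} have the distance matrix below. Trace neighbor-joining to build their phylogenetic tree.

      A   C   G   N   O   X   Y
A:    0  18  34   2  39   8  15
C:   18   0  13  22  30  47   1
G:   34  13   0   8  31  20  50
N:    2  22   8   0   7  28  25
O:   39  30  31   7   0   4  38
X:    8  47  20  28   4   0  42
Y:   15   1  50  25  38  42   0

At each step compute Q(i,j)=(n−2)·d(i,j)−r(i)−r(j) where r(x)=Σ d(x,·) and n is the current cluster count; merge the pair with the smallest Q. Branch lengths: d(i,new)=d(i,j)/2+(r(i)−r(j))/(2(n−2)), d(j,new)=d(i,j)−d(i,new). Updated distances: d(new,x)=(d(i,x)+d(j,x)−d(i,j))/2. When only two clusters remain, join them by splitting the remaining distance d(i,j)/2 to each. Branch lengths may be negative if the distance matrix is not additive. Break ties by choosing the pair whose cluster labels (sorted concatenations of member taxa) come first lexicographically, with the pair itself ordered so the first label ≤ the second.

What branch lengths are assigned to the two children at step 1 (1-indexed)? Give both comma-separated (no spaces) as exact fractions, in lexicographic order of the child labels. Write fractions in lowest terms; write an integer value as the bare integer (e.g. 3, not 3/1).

-7/2,9/2

iteration 1: select C,Y (d=1, Q=-297); attach at lengths (-7/2, 9/2); label the merged cluster CY
  updated: d(A,CY)=16, d(CY,G)=31, d(CY,N)=23, d(CY,O)=67/2, d(CY,X)=44
iteration 2: select O,X (d=4, Q=-405/2); attach at lengths (53/16, 11/16); label the merged cluster OX
  updated: d(A,OX)=43/2, d(CY,OX)=147/4, d(G,OX)=47/2, d(N,OX)=31/2
iteration 3: select A,CY (d=16, Q=-529/4); attach at lengths (59/24, 325/24); label the merged cluster ACY
  updated: d(ACY,G)=49/2, d(ACY,N)=9/2, d(ACY,OX)=169/8
iteration 4: select ACY,N (d=9/2, Q=-553/8); attach at lengths (249/32, -105/32); label the merged cluster ACNY
  updated: d(ACNY,G)=14, d(ACNY,OX)=257/16
iteration 5: select ACNY,G (d=14, Q=-857/16); attach at lengths (105/32, 343/32); label the merged cluster ACGNY
  updated: d(ACGNY,OX)=409/32
iteration 6: select ACGNY,OX (d=409/32); attach at lengths (409/64, 409/64); label the merged cluster ACGNOXY
final tree: ((((A:59/24,(C:-7/2,Y:9/2):325/24):249/32,N:-105/32):105/32,G:343/32):409/64,(O:53/16,X:11/16):409/64)
total length: 1673/32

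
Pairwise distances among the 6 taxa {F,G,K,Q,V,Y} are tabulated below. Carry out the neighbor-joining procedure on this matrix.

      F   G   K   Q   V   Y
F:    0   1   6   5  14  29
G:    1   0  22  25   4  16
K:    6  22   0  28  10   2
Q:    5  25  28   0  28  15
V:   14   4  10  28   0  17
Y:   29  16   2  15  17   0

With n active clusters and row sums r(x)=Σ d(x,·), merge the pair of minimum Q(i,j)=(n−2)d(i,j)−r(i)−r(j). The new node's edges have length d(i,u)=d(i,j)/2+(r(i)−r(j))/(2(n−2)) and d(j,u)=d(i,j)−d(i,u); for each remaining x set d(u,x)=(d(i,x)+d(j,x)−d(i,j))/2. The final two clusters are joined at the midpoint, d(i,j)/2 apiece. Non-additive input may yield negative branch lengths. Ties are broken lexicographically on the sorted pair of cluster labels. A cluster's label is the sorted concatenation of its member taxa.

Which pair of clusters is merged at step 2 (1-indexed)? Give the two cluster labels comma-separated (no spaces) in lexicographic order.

iteration 1: select K,Y (d=2, Q=-139); attach at lengths (-3/8, 19/8); label the merged cluster KY
  updated: d(F,KY)=33/2, d(G,KY)=18, d(KY,Q)=41/2, d(KY,V)=25/2
iteration 2: select F,Q (d=5, Q=-100); attach at lengths (-9/2, 19/2); label the merged cluster FQ
  updated: d(FQ,G)=21/2, d(FQ,KY)=16, d(FQ,V)=37/2
iteration 3: select FQ,KY (d=16, Q=-119/2); attach at lengths (61/8, 67/8); label the merged cluster FKQY
  updated: d(FKQY,G)=25/4, d(FKQY,V)=15/2
iteration 4: select FKQY,G (d=25/4, Q=-71/4); attach at lengths (39/8, 11/8); label the merged cluster FGKQY
  updated: d(FGKQY,V)=21/8
iteration 5: select FGKQY,V (d=21/8); attach at lengths (21/16, 21/16); label the merged cluster FGKQVY
final tree: ((((F:-9/2,Q:19/2):61/8,(K:-3/8,Y:19/8):67/8):39/8,G:11/8):21/16,V:21/16)
total length: 255/8

F,Q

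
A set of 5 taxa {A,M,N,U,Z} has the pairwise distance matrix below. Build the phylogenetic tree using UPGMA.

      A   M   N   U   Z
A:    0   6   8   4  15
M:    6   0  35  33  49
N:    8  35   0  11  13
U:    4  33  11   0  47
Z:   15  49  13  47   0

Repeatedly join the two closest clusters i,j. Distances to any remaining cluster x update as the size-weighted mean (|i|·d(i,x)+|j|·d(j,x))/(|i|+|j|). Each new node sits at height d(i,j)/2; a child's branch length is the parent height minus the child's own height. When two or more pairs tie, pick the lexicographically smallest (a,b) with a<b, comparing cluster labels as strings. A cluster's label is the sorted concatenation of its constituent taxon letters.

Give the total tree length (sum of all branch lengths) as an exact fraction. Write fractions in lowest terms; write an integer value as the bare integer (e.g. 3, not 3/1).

601/12

step 1: merge (A,U) at d=4; branch lengths A→2, U→2; new cluster AU
  updated: d(AU,M)=39/2, d(AU,N)=19/2, d(AU,Z)=31
step 2: merge (AU,N) at d=19/2; branch lengths AU→11/4, N→19/4; new cluster ANU
  updated: d(ANU,M)=74/3, d(ANU,Z)=25
step 3: merge (ANU,M) at d=74/3; branch lengths ANU→91/12, M→37/3; new cluster AMNU
  updated: d(AMNU,Z)=31
step 4: merge (AMNU,Z) at d=31; branch lengths AMNU→19/6, Z→31/2; new cluster AMNUZ
final tree: ((((A:2,U:2):11/4,N:19/4):91/12,M:37/3):19/6,Z:31/2)
total length: 601/12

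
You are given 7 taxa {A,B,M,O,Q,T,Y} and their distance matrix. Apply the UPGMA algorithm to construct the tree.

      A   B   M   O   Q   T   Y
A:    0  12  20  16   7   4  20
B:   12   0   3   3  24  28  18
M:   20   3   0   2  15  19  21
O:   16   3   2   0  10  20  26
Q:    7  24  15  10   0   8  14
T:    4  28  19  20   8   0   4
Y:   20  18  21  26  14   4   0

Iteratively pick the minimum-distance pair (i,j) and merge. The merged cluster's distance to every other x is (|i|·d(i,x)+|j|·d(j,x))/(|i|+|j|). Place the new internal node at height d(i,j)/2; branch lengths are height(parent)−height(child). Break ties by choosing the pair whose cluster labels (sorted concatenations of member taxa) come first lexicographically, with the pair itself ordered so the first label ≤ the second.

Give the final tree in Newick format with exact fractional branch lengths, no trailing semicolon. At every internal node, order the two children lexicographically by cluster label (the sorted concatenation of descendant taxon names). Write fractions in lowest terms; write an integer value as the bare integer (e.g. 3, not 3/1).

((((A:2,T:2):7/4,Q:15/4):31/12,Y:19/3):77/24,(B:3/2,(M:1,O:1):1/2):193/24)

step 1: merge (M,O) at d=2; branch lengths M→1, O→1; new cluster MO
  updated: d(A,MO)=18, d(B,MO)=3, d(MO,Q)=25/2, d(MO,T)=39/2, d(MO,Y)=47/2
step 2: merge (B,MO) at d=3; branch lengths B→3/2, MO→1/2; new cluster BMO
  updated: d(A,BMO)=16, d(BMO,Q)=49/3, d(BMO,T)=67/3, d(BMO,Y)=65/3
step 3: merge (A,T) at d=4; branch lengths A→2, T→2; new cluster AT
  updated: d(AT,BMO)=115/6, d(AT,Q)=15/2, d(AT,Y)=12
step 4: merge (AT,Q) at d=15/2; branch lengths AT→7/4, Q→15/4; new cluster AQT
  updated: d(AQT,BMO)=164/9, d(AQT,Y)=38/3
step 5: merge (AQT,Y) at d=38/3; branch lengths AQT→31/12, Y→19/3; new cluster AQTY
  updated: d(AQTY,BMO)=229/12
step 6: merge (AQTY,BMO) at d=229/12; branch lengths AQTY→77/24, BMO→193/24; new cluster ABMOQTY
final tree: ((((A:2,T:2):7/4,Q:15/4):31/12,Y:19/3):77/24,(B:3/2,(M:1,O:1):1/2):193/24)
total length: 101/3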